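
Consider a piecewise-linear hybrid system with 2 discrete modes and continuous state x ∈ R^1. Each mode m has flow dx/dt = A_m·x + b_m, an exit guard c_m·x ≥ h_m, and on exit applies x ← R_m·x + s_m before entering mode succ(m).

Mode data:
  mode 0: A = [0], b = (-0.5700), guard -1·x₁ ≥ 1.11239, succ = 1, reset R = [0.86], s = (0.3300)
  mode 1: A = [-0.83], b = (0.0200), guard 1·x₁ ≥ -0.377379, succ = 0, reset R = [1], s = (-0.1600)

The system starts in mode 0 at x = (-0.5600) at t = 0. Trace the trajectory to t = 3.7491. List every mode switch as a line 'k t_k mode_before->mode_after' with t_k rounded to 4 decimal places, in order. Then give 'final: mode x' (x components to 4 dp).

Mode 0: guard c·x = 1.1124 hit at Δt = 0.9691 (t = 0.9691), x⁻ = (-1.1124) → reset → x⁺ = (-0.6267), jump to mode 1
Mode 1: guard c·x = -0.3774 hit at Δt = 0.5819 (t = 1.5510), x⁻ = (-0.3774) → reset → x⁺ = (-0.5374), jump to mode 0
Mode 0: guard c·x = 1.1124 hit at Δt = 1.0088 (t = 2.5598), x⁻ = (-1.1124) → reset → x⁺ = (-0.6267), jump to mode 1
Mode 1: guard c·x = -0.3774 hit at Δt = 0.5819 (t = 3.1417), x⁻ = (-0.3774) → reset → x⁺ = (-0.5374), jump to mode 0
Mode 0: flow for 0.6074 to horizon, guard not reached → x = (-0.8836)

1 0.9691 0->1
2 1.5510 1->0
3 2.5598 0->1
4 3.1417 1->0
final: 0 -0.8836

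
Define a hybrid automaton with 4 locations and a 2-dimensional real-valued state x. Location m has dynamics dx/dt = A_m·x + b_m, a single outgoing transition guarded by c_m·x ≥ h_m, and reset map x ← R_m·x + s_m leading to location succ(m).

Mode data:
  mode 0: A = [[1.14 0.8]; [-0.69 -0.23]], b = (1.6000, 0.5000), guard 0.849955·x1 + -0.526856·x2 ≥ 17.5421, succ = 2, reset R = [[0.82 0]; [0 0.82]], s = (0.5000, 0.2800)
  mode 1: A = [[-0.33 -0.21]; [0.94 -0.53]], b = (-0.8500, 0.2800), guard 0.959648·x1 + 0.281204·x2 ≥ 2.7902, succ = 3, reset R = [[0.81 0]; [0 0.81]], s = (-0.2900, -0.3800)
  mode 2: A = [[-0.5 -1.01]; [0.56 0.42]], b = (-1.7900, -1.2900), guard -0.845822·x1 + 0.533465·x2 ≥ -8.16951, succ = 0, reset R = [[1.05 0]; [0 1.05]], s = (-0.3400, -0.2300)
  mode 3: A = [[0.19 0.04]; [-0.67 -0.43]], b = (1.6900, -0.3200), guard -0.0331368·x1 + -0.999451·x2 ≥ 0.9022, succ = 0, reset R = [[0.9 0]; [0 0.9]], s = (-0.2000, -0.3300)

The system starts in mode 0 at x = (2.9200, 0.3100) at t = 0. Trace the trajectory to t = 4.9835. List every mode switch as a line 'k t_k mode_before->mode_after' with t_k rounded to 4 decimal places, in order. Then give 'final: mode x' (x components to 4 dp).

Mode 0: guard c·x = 17.5421 hit at Δt = 1.4254 (t = 1.4254), x⁻ = (16.5201, -6.6446) → reset → x⁺ = (14.0465, -5.1686), jump to mode 2
Mode 2: guard c·x = -8.1695 hit at Δt = 1.0571 (t = 2.4825), x⁻ = (9.0954, -0.8930) → reset → x⁺ = (9.2102, -1.1677), jump to mode 0
Mode 0: guard c·x = 17.5421 hit at Δt = 0.5767 (t = 3.0592), x⁻ = (17.1668, -5.6014) → reset → x⁺ = (14.5767, -4.3131), jump to mode 2
Mode 2: guard c·x = -8.1695 hit at Δt = 0.8899 (t = 3.9491), x⁻ = (9.5264, -0.2097) → reset → x⁺ = (9.6627, -0.4502), jump to mode 0
Mode 0: guard c·x = 17.5421 hit at Δt = 0.5347 (t = 4.4838), x⁻ = (17.6459, -4.8285) → reset → x⁺ = (14.9696, -3.6793), jump to mode 2
Mode 2: flow for 0.4997 to horizon, guard not reached → x = (11.8870, -1.0432)

1 1.4254 0->2
2 2.4825 2->0
3 3.0592 0->2
4 3.9491 2->0
5 4.4838 0->2
final: 2 11.8870 -1.0432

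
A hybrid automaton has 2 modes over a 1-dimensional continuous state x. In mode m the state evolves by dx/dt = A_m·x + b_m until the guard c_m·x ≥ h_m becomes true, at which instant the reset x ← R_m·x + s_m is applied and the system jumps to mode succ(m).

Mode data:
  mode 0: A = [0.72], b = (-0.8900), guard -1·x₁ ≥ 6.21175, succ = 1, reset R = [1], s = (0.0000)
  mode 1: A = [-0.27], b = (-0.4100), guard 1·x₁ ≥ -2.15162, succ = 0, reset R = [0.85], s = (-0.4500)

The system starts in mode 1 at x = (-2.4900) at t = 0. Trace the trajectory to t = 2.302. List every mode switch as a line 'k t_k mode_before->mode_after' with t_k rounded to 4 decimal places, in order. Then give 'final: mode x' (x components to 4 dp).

1 1.5859 1->0
final: 0 -4.6502

Mode 1: guard c·x = -2.1516 hit at Δt = 1.5859 (t = 1.5859), x⁻ = (-2.1516) → reset → x⁺ = (-2.2789), jump to mode 0
Mode 0: flow for 0.7161 to horizon, guard not reached → x = (-4.6502)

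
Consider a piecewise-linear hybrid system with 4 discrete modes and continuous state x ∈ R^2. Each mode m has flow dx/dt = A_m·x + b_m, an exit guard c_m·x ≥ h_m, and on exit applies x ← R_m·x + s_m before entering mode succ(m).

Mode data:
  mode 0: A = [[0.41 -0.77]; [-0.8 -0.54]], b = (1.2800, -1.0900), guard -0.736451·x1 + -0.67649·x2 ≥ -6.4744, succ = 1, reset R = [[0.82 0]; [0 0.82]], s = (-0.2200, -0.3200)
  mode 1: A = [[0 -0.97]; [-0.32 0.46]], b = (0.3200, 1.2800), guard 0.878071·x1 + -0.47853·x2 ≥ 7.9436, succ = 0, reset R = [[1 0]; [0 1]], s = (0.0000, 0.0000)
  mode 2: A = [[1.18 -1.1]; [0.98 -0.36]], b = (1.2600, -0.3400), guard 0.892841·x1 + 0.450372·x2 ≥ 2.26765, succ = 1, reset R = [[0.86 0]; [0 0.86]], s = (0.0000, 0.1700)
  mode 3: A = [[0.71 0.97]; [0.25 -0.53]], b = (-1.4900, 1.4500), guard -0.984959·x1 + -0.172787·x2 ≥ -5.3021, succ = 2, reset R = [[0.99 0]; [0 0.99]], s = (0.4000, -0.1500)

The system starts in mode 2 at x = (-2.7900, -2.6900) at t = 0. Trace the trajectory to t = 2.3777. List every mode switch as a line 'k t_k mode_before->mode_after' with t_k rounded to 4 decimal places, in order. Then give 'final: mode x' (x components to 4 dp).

Mode 2: guard c·x = 2.2677 hit at Δt = 1.5238 (t = 1.5238), x⁻ = (3.6351, -2.1714) → reset → x⁺ = (3.1262, -1.6974), jump to mode 1
Mode 1: flow for 0.8539 to horizon, guard not reached → x = (5.0831, -2.5093)

1 1.5238 2->1
final: 1 5.0831 -2.5093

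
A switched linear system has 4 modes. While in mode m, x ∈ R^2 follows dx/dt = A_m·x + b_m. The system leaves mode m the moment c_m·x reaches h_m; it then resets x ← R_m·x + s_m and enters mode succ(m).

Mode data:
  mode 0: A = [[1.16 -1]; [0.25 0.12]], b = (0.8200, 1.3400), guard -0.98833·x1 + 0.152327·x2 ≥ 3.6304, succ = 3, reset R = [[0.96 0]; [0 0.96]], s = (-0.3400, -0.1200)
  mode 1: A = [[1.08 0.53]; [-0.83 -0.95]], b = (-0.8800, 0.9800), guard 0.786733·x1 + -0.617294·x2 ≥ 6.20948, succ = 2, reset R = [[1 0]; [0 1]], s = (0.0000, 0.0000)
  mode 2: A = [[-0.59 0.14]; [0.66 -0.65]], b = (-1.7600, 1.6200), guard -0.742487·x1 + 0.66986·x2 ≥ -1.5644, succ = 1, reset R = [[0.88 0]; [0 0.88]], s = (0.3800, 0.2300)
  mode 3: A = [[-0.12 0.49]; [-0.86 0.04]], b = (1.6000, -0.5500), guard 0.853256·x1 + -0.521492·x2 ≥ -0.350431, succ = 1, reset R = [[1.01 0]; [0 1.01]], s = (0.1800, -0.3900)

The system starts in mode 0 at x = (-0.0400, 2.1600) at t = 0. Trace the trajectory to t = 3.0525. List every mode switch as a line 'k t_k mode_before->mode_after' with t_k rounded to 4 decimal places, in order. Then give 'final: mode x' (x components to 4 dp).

Mode 0: guard c·x = 3.6304 hit at Δt = 0.9046 (t = 0.9046), x⁻ = (-3.1493, 3.3999) → reset → x⁺ = (-3.3633, 3.1439), jump to mode 3
Mode 3: guard c·x = -0.3504 hit at Δt = 1.4244 (t = 2.3290), x⁻ = (1.7360, 3.5123) → reset → x⁺ = (1.9333, 3.1574), jump to mode 1
Mode 1: flow for 0.7235 to horizon, guard not reached → x = (4.4590, 0.6873)

1 0.9046 0->3
2 2.3290 3->1
final: 1 4.4590 0.6873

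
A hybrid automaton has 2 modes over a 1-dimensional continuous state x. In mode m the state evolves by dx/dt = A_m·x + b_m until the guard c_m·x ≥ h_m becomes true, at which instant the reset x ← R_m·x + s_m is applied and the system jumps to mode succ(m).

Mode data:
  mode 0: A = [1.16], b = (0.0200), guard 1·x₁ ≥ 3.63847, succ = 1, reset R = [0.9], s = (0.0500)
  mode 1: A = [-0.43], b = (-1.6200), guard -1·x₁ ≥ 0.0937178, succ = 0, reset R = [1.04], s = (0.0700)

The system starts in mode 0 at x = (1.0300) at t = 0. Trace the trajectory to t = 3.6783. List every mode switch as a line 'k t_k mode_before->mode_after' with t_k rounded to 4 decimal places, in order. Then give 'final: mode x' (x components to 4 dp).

1 1.0777 0->1
2 2.6074 1->0
final: 0 -0.0527

Mode 0: guard c·x = 3.6385 hit at Δt = 1.0777 (t = 1.0777), x⁻ = (3.6385) → reset → x⁺ = (3.3246), jump to mode 1
Mode 1: guard c·x = 0.0937 hit at Δt = 1.5297 (t = 2.6074), x⁻ = (-0.0937) → reset → x⁺ = (-0.0275), jump to mode 0
Mode 0: flow for 1.0709 to horizon, guard not reached → x = (-0.0527)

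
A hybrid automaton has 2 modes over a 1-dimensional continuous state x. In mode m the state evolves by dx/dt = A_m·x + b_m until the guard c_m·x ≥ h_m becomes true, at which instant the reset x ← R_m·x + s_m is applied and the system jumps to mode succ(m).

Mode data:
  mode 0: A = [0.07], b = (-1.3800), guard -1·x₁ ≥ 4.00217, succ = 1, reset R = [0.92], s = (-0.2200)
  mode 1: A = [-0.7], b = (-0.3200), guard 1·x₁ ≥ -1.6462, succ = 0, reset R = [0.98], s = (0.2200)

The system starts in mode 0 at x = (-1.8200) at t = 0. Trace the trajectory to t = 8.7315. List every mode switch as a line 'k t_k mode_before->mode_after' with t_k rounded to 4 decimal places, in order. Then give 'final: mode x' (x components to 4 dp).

Mode 0: guard c·x = 4.0022 hit at Δt = 1.3789 (t = 1.3789), x⁻ = (-4.0022) → reset → x⁺ = (-3.9020), jump to mode 1
Mode 1: guard c·x = -1.6462 hit at Δt = 1.5196 (t = 2.8985), x⁻ = (-1.6462) → reset → x⁺ = (-1.3933), jump to mode 0
Mode 0: guard c·x = 4.0022 hit at Δt = 1.6648 (t = 4.5633), x⁻ = (-4.0022) → reset → x⁺ = (-3.9020), jump to mode 1
Mode 1: guard c·x = -1.6462 hit at Δt = 1.5196 (t = 6.0829), x⁻ = (-1.6462) → reset → x⁺ = (-1.3933), jump to mode 0
Mode 0: guard c·x = 4.0022 hit at Δt = 1.6648 (t = 7.7478), x⁻ = (-4.0022) → reset → x⁺ = (-3.9020), jump to mode 1
Mode 1: flow for 0.9837 to horizon, guard not reached → x = (-2.1874)

1 1.3789 0->1
2 2.8985 1->0
3 4.5633 0->1
4 6.0829 1->0
5 7.7478 0->1
final: 1 -2.1874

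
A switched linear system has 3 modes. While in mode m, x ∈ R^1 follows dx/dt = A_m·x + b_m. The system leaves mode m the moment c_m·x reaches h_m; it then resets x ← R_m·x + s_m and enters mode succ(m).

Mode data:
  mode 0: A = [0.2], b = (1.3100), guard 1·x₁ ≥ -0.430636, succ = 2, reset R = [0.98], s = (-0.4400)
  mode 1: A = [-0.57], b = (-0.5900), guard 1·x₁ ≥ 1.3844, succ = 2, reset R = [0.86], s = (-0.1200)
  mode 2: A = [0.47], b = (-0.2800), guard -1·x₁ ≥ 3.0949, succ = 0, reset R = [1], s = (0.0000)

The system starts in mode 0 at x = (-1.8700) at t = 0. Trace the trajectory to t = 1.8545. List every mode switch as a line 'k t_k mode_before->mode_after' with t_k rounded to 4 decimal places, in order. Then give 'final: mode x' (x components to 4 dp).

1 1.3408 0->2
final: 2 -1.2601

Mode 0: guard c·x = -0.4306 hit at Δt = 1.3408 (t = 1.3408), x⁻ = (-0.4306) → reset → x⁺ = (-0.8620), jump to mode 2
Mode 2: flow for 0.5137 to horizon, guard not reached → x = (-1.2601)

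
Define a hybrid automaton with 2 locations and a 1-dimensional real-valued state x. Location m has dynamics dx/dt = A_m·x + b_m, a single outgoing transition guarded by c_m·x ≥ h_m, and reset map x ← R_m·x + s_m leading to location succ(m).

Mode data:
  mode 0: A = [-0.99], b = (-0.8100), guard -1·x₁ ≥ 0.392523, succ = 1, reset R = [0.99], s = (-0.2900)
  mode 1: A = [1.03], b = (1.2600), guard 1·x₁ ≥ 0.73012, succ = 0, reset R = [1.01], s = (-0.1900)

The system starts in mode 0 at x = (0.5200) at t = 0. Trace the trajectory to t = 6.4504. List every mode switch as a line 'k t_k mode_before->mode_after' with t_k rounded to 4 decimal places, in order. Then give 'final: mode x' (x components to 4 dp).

Mode 0: guard c·x = 0.3925 hit at Δt = 1.1570 (t = 1.1570), x⁻ = (-0.3925) → reset → x⁺ = (-0.6786), jump to mode 1
Mode 1: guard c·x = 0.7301 hit at Δt = 1.2399 (t = 2.3969), x⁻ = (0.7301) → reset → x⁺ = (0.5474), jump to mode 0
Mode 0: guard c·x = 0.3925 hit at Δt = 1.1775 (t = 3.5744), x⁻ = (-0.3925) → reset → x⁺ = (-0.6786), jump to mode 1
Mode 1: guard c·x = 0.7301 hit at Δt = 1.2399 (t = 4.8143), x⁻ = (0.7301) → reset → x⁺ = (0.5474), jump to mode 0
Mode 0: guard c·x = 0.3925 hit at Δt = 1.1775 (t = 5.9918), x⁻ = (-0.3925) → reset → x⁺ = (-0.6786), jump to mode 1
Mode 1: flow for 0.4586 to horizon, guard not reached → x = (-0.3497)

1 1.1570 0->1
2 2.3969 1->0
3 3.5744 0->1
4 4.8143 1->0
5 5.9918 0->1
final: 1 -0.3497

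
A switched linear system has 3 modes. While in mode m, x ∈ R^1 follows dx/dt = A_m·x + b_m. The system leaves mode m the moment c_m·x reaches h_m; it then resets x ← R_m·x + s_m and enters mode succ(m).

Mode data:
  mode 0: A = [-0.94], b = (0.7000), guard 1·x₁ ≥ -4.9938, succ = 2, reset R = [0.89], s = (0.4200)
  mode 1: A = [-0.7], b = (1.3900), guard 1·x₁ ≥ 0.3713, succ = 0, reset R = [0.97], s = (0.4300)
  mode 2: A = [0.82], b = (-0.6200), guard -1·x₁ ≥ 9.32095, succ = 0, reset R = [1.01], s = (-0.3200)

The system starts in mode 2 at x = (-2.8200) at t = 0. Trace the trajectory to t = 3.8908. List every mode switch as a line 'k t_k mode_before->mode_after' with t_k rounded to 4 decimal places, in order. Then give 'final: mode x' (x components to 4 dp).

1 1.2634 2->0
2 1.9040 0->2
3 2.8134 2->0
4 3.4540 0->2
final: 2 -6.0836

Mode 2: guard c·x = 9.3209 hit at Δt = 1.2634 (t = 1.2634), x⁻ = (-9.3209) → reset → x⁺ = (-9.7342), jump to mode 0
Mode 0: guard c·x = -4.9938 hit at Δt = 0.6406 (t = 1.9040), x⁻ = (-4.9938) → reset → x⁺ = (-4.0245), jump to mode 2
Mode 2: guard c·x = 9.3209 hit at Δt = 0.9094 (t = 2.8134), x⁻ = (-9.3209) → reset → x⁺ = (-9.7342), jump to mode 0
Mode 0: guard c·x = -4.9938 hit at Δt = 0.6406 (t = 3.4540), x⁻ = (-4.9938) → reset → x⁺ = (-4.0245), jump to mode 2
Mode 2: flow for 0.4368 to horizon, guard not reached → x = (-6.0836)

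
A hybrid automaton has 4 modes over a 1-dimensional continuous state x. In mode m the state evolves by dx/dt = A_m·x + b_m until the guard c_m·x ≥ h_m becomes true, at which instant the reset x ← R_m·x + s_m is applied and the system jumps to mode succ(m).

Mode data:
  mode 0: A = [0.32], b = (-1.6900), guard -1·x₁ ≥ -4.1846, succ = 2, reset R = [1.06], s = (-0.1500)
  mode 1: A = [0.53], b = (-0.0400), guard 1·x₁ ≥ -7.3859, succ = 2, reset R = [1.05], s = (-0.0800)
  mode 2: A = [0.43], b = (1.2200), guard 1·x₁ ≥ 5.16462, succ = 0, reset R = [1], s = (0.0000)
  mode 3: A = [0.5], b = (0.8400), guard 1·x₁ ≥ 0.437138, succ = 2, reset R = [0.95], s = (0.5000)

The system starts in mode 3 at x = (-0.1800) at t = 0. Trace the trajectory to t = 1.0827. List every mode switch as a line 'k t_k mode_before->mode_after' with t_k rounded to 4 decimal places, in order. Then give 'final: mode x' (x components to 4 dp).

1 0.6892 3->2
final: 2 1.6071

Mode 3: guard c·x = 0.4371 hit at Δt = 0.6892 (t = 0.6892), x⁻ = (0.4371) → reset → x⁺ = (0.9153), jump to mode 2
Mode 2: flow for 0.3935 to horizon, guard not reached → x = (1.6071)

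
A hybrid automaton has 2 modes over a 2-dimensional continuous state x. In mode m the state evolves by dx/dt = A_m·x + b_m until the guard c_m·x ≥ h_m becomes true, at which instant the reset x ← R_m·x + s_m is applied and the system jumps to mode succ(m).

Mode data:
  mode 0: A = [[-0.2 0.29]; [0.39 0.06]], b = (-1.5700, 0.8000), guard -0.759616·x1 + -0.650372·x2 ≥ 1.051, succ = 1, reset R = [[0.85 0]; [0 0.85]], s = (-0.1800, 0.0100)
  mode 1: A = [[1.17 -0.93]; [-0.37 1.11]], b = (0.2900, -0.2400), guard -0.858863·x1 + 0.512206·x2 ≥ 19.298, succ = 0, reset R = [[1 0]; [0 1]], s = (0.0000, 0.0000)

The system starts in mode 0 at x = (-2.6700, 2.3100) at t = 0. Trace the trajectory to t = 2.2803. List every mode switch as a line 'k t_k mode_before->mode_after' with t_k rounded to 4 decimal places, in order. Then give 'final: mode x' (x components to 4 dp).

1 1.3214 0->1
final: 1 -14.2527 8.5323

Mode 0: guard c·x = 1.0510 hit at Δt = 1.3214 (t = 1.3214), x⁻ = (-3.1344, 2.0449) → reset → x⁺ = (-2.8443, 1.7482), jump to mode 1
Mode 1: flow for 0.9589 to horizon, guard not reached → x = (-14.2527, 8.5323)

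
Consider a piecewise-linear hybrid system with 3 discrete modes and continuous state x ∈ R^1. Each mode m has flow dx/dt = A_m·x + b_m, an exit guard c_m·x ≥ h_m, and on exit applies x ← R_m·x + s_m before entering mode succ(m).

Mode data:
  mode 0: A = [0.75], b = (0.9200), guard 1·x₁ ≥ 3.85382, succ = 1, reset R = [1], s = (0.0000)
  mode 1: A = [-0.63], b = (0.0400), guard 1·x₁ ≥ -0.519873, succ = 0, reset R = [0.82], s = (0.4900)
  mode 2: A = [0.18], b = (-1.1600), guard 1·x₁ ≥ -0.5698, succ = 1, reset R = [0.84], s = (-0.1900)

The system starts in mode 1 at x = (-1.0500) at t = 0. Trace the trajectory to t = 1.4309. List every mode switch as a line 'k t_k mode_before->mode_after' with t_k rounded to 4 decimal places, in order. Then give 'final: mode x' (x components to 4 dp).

Mode 1: guard c·x = -0.5199 hit at Δt = 1.0261 (t = 1.0261), x⁻ = (-0.5199) → reset → x⁺ = (0.0637), jump to mode 0
Mode 0: flow for 0.4048 to horizon, guard not reached → x = (0.5214)

1 1.0261 1->0
final: 0 0.5214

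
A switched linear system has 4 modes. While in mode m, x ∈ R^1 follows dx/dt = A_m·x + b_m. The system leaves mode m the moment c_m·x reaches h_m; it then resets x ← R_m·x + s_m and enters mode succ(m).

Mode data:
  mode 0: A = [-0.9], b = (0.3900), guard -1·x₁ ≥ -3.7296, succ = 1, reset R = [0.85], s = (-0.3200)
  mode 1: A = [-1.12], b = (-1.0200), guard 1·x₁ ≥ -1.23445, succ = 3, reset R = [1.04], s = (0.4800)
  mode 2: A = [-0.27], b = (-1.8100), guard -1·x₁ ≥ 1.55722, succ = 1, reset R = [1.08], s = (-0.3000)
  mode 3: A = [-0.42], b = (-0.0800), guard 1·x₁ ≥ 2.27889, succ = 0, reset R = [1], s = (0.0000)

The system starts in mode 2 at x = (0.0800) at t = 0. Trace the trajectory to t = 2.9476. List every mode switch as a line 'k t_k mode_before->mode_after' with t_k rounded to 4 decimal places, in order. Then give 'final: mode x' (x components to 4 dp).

Mode 2: guard c·x = 1.5572 hit at Δt = 1.0230 (t = 1.0230), x⁻ = (-1.5572) → reset → x⁺ = (-1.9818), jump to mode 1
Mode 1: guard c·x = -1.2345 hit at Δt = 1.0683 (t = 2.0913), x⁻ = (-1.2345) → reset → x⁺ = (-0.8038), jump to mode 3
Mode 3: flow for 0.8563 to horizon, guard not reached → x = (-0.6185)

1 1.0230 2->1
2 2.0913 1->3
final: 3 -0.6185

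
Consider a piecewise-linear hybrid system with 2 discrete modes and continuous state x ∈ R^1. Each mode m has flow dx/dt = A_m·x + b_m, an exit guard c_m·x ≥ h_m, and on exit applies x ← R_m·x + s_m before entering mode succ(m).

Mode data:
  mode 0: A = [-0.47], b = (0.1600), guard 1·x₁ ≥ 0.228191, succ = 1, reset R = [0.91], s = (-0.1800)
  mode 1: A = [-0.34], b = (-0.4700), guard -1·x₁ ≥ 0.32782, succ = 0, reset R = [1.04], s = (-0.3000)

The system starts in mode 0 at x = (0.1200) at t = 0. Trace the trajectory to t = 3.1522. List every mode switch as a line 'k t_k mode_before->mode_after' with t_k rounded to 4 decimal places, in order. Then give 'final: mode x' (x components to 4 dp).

1 1.4361 0->1
2 2.2905 1->0
final: 0 -0.3141

Mode 0: guard c·x = 0.2282 hit at Δt = 1.4361 (t = 1.4361), x⁻ = (0.2282) → reset → x⁺ = (0.0277), jump to mode 1
Mode 1: guard c·x = 0.3278 hit at Δt = 0.8544 (t = 2.2905), x⁻ = (-0.3278) → reset → x⁺ = (-0.6409), jump to mode 0
Mode 0: flow for 0.8617 to horizon, guard not reached → x = (-0.3141)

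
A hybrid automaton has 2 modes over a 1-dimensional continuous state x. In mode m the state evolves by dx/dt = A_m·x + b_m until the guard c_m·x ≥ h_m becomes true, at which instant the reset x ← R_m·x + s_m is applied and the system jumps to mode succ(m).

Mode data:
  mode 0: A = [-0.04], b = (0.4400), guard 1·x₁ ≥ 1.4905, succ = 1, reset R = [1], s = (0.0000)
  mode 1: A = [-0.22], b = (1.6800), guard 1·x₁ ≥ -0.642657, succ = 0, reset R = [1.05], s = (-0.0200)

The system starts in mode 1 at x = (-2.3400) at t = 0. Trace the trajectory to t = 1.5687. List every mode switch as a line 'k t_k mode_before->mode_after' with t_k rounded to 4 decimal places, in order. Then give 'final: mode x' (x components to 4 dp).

Mode 1: guard c·x = -0.6427 hit at Δt = 0.8477 (t = 0.8477), x⁻ = (-0.6427) → reset → x⁺ = (-0.6948), jump to mode 0
Mode 0: flow for 0.7210 to horizon, guard not reached → x = (-0.3623)

1 0.8477 1->0
final: 0 -0.3623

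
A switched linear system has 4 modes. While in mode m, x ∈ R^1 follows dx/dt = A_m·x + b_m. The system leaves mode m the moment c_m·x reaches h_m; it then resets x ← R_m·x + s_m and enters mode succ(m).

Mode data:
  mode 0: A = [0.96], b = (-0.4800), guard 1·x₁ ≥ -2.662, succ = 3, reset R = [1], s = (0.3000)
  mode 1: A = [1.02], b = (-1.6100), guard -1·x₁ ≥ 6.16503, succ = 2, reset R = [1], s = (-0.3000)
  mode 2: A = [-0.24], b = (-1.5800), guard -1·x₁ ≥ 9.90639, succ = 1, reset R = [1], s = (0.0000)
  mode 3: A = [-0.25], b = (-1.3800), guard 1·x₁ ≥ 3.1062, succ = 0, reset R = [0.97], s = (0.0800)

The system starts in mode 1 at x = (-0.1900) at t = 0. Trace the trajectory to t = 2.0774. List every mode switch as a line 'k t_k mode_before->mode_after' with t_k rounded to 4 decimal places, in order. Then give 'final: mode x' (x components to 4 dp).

1 1.4478 1->2
final: 2 -6.4816

Mode 1: guard c·x = 6.1650 hit at Δt = 1.4478 (t = 1.4478), x⁻ = (-6.1650) → reset → x⁺ = (-6.4650), jump to mode 2
Mode 2: flow for 0.6296 to horizon, guard not reached → x = (-6.4816)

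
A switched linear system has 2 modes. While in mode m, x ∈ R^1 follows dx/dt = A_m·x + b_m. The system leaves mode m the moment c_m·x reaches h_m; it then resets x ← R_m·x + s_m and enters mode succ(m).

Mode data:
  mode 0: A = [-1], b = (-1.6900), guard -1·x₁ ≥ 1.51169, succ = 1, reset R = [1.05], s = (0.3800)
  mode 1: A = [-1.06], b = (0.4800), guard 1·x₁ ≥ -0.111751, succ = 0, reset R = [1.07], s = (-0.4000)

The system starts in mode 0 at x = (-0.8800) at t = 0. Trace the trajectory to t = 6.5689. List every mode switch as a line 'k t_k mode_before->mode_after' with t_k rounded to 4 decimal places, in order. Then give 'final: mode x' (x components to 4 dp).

Mode 0: guard c·x = 1.5117 hit at Δt = 1.5135 (t = 1.5135), x⁻ = (-1.5117) → reset → x⁺ = (-1.2073), jump to mode 1
Mode 1: guard c·x = -0.1118 hit at Δt = 1.0175 (t = 2.5310), x⁻ = (-0.1118) → reset → x⁺ = (-0.5196), jump to mode 0
Mode 0: guard c·x = 1.5117 hit at Δt = 1.8816 (t = 4.4126), x⁻ = (-1.5117) → reset → x⁺ = (-1.2073), jump to mode 1
Mode 1: guard c·x = -0.1118 hit at Δt = 1.0175 (t = 5.4301), x⁻ = (-0.1118) → reset → x⁺ = (-0.5196), jump to mode 0
Mode 0: flow for 1.1388 to horizon, guard not reached → x = (-1.3152)

1 1.5135 0->1
2 2.5310 1->0
3 4.4126 0->1
4 5.4301 1->0
final: 0 -1.3152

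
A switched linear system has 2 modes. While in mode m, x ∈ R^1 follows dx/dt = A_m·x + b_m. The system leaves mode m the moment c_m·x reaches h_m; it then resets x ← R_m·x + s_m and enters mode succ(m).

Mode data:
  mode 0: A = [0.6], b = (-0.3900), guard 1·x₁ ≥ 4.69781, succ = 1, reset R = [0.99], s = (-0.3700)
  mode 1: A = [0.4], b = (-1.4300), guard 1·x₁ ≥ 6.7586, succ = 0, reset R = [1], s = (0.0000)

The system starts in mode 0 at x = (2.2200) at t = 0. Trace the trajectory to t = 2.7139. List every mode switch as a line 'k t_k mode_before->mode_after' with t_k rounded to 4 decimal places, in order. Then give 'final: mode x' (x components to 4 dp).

1 1.5785 0->1
final: 1 4.6866

Mode 0: guard c·x = 4.6978 hit at Δt = 1.5785 (t = 1.5785), x⁻ = (4.6978) → reset → x⁺ = (4.2808), jump to mode 1
Mode 1: flow for 1.1354 to horizon, guard not reached → x = (4.6866)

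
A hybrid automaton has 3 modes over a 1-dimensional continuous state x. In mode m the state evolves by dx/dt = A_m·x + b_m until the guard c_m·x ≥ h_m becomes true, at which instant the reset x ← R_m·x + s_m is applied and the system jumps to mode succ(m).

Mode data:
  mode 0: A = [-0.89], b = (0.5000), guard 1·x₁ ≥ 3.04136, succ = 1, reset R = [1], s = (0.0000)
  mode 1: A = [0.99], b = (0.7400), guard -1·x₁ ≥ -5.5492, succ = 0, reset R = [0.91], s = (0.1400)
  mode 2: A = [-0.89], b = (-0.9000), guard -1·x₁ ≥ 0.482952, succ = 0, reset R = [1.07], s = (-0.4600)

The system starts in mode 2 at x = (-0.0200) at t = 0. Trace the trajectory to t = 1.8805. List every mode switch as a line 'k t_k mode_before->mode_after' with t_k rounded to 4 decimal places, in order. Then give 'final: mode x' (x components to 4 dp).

Mode 2: guard c·x = 0.4830 hit at Δt = 0.7071 (t = 0.7071), x⁻ = (-0.4830) → reset → x⁺ = (-0.9768), jump to mode 0
Mode 0: flow for 1.1734 to horizon, guard not reached → x = (0.0203)

1 0.7071 2->0
final: 0 0.0203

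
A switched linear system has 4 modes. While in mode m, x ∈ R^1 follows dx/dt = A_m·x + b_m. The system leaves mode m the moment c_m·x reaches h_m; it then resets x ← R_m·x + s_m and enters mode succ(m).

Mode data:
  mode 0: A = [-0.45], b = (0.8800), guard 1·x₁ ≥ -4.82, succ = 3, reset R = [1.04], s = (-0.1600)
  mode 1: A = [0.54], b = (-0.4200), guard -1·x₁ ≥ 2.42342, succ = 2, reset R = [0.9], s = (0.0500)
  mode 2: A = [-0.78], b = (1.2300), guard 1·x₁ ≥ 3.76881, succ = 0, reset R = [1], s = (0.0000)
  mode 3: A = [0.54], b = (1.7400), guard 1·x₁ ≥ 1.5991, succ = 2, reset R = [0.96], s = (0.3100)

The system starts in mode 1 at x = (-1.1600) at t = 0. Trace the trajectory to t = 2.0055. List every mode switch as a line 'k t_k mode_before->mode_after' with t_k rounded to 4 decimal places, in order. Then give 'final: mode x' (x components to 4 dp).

Mode 1: guard c·x = 2.4234 hit at Δt = 0.9296 (t = 0.9296), x⁻ = (-2.4234) → reset → x⁺ = (-2.1311), jump to mode 2
Mode 2: flow for 1.0759 to horizon, guard not reached → x = (-0.0251)

1 0.9296 1->2
final: 2 -0.0251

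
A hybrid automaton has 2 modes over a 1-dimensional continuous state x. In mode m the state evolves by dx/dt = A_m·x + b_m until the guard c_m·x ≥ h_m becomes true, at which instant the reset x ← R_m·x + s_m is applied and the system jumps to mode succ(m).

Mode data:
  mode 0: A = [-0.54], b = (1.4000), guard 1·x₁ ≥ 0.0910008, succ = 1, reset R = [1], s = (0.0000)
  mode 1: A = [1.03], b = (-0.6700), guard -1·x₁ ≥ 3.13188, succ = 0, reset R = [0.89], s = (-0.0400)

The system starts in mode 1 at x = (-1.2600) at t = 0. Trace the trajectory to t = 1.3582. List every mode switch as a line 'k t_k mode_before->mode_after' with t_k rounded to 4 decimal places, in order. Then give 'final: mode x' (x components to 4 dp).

Mode 1: guard c·x = 3.1319 hit at Δt = 0.6631 (t = 0.6631), x⁻ = (-3.1319) → reset → x⁺ = (-2.8274), jump to mode 0
Mode 0: flow for 0.6951 to horizon, guard not reached → x = (-1.1312)

1 0.6631 1->0
final: 0 -1.1312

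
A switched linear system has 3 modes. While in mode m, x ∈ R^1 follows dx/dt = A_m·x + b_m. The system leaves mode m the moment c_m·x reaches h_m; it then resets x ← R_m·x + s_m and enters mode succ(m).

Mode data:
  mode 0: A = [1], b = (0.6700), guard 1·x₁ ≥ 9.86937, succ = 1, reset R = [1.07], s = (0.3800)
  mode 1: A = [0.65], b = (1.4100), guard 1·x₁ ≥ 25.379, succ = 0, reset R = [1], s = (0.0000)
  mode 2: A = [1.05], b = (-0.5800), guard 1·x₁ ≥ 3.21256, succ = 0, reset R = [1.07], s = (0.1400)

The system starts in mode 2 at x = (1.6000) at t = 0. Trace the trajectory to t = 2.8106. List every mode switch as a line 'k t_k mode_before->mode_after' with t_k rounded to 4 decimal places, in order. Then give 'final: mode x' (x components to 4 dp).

1 0.8875 2->0
2 1.7963 0->1
final: 1 23.1770

Mode 2: guard c·x = 3.2126 hit at Δt = 0.8875 (t = 0.8875), x⁻ = (3.2126) → reset → x⁺ = (3.5774), jump to mode 0
Mode 0: guard c·x = 9.8694 hit at Δt = 0.9088 (t = 1.7963), x⁻ = (9.8694) → reset → x⁺ = (10.9402), jump to mode 1
Mode 1: flow for 1.0143 to horizon, guard not reached → x = (23.1770)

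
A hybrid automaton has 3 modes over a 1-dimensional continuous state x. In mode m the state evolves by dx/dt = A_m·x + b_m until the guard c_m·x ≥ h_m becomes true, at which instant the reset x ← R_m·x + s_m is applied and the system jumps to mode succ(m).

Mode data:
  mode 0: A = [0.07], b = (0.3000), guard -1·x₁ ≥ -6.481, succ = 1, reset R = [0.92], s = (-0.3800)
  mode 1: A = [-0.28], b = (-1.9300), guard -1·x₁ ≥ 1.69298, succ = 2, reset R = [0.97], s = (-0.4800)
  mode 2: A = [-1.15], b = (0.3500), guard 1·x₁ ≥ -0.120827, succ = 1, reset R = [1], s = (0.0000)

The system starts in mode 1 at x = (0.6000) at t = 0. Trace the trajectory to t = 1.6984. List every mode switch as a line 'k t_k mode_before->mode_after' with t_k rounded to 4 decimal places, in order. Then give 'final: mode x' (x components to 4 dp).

1 1.3047 1->2
final: 2 -1.2386

Mode 1: guard c·x = 1.6930 hit at Δt = 1.3047 (t = 1.3047), x⁻ = (-1.6930) → reset → x⁺ = (-2.1222), jump to mode 2
Mode 2: flow for 0.3937 to horizon, guard not reached → x = (-1.2386)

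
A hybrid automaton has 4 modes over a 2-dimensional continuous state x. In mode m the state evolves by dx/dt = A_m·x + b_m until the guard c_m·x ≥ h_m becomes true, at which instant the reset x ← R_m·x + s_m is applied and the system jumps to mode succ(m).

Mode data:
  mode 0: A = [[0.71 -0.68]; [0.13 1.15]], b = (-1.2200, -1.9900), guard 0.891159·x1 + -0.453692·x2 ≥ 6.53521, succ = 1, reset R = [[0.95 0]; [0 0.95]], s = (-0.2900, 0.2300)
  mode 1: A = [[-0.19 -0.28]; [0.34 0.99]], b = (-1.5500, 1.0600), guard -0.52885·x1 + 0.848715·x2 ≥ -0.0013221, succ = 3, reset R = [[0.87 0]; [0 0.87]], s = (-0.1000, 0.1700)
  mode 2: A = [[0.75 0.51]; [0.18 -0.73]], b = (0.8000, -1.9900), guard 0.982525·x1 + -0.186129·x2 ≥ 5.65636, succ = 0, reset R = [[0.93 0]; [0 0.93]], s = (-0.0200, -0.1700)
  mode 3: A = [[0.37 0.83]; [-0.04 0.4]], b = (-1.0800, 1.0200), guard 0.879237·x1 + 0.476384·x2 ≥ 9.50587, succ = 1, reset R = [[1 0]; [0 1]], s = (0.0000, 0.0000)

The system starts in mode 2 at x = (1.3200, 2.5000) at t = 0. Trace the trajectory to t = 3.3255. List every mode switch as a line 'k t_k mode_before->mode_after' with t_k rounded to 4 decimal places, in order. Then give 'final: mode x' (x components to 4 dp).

1 1.1612 2->0
2 1.6045 0->1
3 2.4838 1->3
final: 3 5.8483 3.9996

Mode 2: guard c·x = 5.6564 hit at Δt = 1.1612 (t = 1.1612), x⁻ = (5.7622, 0.0275) → reset → x⁺ = (5.3388, -0.1444), jump to mode 0
Mode 0: guard c·x = 6.5352 hit at Δt = 0.4433 (t = 1.6045), x⁻ = (6.8538, -0.9421) → reset → x⁺ = (6.2211, -0.6650), jump to mode 1
Mode 1: guard c·x = -0.0013 hit at Δt = 0.8793 (t = 2.4838), x⁻ = (3.8399, 2.3912) → reset → x⁺ = (3.2407, 2.2503), jump to mode 3
Mode 3: flow for 0.8417 to horizon, guard not reached → x = (5.8483, 3.9996)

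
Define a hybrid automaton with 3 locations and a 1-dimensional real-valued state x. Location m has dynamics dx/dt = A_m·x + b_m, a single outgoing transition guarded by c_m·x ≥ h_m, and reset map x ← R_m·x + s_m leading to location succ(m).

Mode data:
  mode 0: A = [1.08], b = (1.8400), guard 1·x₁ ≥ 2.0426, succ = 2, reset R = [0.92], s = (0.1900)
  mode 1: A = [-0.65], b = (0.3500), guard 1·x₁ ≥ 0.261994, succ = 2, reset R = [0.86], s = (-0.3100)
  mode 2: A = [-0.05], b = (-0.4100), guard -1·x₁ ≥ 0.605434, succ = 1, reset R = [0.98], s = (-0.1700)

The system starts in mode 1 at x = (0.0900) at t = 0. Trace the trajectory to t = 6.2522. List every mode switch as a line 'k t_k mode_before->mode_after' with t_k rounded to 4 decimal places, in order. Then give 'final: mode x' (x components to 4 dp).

1 0.7442 1->2
2 2.0706 2->1
3 4.4543 1->2
4 5.7807 2->1
final: 1 -0.4197

Mode 1: guard c·x = 0.2620 hit at Δt = 0.7442 (t = 0.7442), x⁻ = (0.2620) → reset → x⁺ = (-0.0847), jump to mode 2
Mode 2: guard c·x = 0.6054 hit at Δt = 1.3264 (t = 2.0706), x⁻ = (-0.6054) → reset → x⁺ = (-0.7633), jump to mode 1
Mode 1: guard c·x = 0.2620 hit at Δt = 2.3837 (t = 4.4543), x⁻ = (0.2620) → reset → x⁺ = (-0.0847), jump to mode 2
Mode 2: guard c·x = 0.6054 hit at Δt = 1.3264 (t = 5.7807), x⁻ = (-0.6054) → reset → x⁺ = (-0.7633), jump to mode 1
Mode 1: flow for 0.4715 to horizon, guard not reached → x = (-0.4197)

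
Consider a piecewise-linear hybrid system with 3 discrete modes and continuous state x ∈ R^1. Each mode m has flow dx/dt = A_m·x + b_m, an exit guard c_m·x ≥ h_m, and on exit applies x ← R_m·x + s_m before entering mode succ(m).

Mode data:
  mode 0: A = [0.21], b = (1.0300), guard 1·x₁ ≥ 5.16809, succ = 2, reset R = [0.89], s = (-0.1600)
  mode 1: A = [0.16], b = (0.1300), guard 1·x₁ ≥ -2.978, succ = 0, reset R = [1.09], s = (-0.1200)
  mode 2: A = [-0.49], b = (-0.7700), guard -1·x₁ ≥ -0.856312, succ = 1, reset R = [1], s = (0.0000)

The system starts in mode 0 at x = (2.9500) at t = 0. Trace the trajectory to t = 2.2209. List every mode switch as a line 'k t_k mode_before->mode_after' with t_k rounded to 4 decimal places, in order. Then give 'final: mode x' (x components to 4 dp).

Mode 0: guard c·x = 5.1681 hit at Δt = 1.1844 (t = 1.1844), x⁻ = (5.1681) → reset → x⁺ = (4.4396), jump to mode 2
Mode 2: flow for 1.0365 to horizon, guard not reached → x = (2.0458)

1 1.1844 0->2
final: 2 2.0458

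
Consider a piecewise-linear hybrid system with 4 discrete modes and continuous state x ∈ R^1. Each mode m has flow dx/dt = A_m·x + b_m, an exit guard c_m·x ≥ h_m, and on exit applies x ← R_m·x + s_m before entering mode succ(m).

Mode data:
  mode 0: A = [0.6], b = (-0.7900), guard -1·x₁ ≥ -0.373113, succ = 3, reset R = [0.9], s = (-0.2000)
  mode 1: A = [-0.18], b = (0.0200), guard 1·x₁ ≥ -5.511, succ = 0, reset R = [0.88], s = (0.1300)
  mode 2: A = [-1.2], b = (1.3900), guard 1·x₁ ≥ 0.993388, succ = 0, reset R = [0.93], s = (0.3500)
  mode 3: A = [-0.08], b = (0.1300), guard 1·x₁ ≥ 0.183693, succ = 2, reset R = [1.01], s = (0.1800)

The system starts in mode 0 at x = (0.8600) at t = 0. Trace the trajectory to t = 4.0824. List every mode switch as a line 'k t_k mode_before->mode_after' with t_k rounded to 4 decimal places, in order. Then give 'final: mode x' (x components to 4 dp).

1 1.2095 0->3
2 1.6181 3->2
3 2.9264 2->0
final: 0 1.2310

Mode 0: guard c·x = -0.3731 hit at Δt = 1.2095 (t = 1.2095), x⁻ = (0.3731) → reset → x⁺ = (0.1358), jump to mode 3
Mode 3: guard c·x = 0.1837 hit at Δt = 0.4086 (t = 1.6181), x⁻ = (0.1837) → reset → x⁺ = (0.3655), jump to mode 2
Mode 2: guard c·x = 0.9934 hit at Δt = 1.3083 (t = 2.9264), x⁻ = (0.9934) → reset → x⁺ = (1.2739), jump to mode 0
Mode 0: flow for 1.1560 to horizon, guard not reached → x = (1.2310)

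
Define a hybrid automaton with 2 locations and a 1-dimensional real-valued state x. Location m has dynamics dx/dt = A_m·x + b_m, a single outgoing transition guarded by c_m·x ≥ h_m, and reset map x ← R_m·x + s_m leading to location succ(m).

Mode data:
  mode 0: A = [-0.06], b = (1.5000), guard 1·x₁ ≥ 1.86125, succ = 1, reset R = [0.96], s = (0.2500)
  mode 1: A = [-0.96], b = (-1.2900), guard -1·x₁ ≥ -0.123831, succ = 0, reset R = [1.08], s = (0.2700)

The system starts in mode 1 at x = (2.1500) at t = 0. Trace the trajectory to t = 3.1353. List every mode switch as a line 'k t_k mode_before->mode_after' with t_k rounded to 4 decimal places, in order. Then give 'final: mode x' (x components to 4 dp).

1 0.9035 1->0
2 1.9216 0->1
3 2.7908 1->0
final: 0 0.9069

Mode 1: guard c·x = -0.1238 hit at Δt = 0.9035 (t = 0.9035), x⁻ = (0.1238) → reset → x⁺ = (0.4037), jump to mode 0
Mode 0: guard c·x = 1.8613 hit at Δt = 1.0181 (t = 1.9216), x⁻ = (1.8612) → reset → x⁺ = (2.0368), jump to mode 1
Mode 1: guard c·x = -0.1238 hit at Δt = 0.8692 (t = 2.7908), x⁻ = (0.1238) → reset → x⁺ = (0.4037), jump to mode 0
Mode 0: flow for 0.3445 to horizon, guard not reached → x = (0.9069)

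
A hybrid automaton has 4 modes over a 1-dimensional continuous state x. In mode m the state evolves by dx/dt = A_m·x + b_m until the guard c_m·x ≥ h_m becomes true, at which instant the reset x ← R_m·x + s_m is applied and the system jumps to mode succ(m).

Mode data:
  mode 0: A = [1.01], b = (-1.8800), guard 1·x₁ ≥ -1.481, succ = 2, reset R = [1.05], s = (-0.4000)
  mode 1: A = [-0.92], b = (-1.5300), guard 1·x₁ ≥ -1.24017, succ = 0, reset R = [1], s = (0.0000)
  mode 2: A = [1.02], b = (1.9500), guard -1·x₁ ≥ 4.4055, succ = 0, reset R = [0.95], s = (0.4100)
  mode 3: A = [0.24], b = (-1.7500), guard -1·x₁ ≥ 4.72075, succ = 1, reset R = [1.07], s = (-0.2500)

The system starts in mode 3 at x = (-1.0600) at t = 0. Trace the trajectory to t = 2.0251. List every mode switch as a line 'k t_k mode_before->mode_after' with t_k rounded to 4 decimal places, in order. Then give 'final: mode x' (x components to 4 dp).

1 1.5145 3->1
final: 1 -3.9375

Mode 3: guard c·x = 4.7207 hit at Δt = 1.5145 (t = 1.5145), x⁻ = (-4.7207) → reset → x⁺ = (-5.3012), jump to mode 1
Mode 1: flow for 0.5106 to horizon, guard not reached → x = (-3.9375)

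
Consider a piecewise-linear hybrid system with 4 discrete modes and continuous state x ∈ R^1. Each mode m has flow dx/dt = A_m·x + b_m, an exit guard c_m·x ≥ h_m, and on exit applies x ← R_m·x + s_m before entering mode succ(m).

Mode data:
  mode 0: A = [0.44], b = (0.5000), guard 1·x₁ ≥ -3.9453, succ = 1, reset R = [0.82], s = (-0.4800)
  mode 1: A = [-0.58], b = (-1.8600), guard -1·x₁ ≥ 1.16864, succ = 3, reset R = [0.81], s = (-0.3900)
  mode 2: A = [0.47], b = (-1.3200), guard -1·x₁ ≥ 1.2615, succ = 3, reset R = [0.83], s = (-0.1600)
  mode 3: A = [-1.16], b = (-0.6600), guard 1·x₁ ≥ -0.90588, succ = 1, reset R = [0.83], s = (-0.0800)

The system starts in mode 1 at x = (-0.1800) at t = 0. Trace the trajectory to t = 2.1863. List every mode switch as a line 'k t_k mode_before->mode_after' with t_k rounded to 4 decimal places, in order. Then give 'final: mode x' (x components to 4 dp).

Mode 1: guard c·x = 1.1686 hit at Δt = 0.6818 (t = 0.6818), x⁻ = (-1.1686) → reset → x⁺ = (-1.3366), jump to mode 3
Mode 3: guard c·x = -0.9059 hit at Δt = 0.7099 (t = 1.3917), x⁻ = (-0.9059) → reset → x⁺ = (-0.8319), jump to mode 1
Mode 1: guard c·x = 1.1686 hit at Δt = 0.2636 (t = 1.6553), x⁻ = (-1.1686) → reset → x⁺ = (-1.3366), jump to mode 3
Mode 3: flow for 0.5310 to horizon, guard not reached → x = (-0.9836)

1 0.6818 1->3
2 1.3917 3->1
3 1.6553 1->3
final: 3 -0.9836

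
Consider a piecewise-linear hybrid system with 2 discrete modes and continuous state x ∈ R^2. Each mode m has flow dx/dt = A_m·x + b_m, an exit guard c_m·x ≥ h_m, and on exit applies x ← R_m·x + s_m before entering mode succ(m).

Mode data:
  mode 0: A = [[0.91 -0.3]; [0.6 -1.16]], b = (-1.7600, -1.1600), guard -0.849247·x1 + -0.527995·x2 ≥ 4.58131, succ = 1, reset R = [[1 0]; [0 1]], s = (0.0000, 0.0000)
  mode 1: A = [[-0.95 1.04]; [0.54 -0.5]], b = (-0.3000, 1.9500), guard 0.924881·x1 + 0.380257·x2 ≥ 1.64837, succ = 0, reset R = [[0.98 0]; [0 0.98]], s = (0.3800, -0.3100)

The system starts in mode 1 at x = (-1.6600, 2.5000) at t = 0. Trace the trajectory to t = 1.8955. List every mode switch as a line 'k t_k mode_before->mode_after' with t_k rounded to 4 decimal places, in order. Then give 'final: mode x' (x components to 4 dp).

1 0.8128 1->0
final: 0 -1.3147 -0.1138

Mode 1: guard c·x = 1.6484 hit at Δt = 0.8128 (t = 0.8128), x⁻ = (0.6112, 2.8483) → reset → x⁺ = (0.9790, 2.4814), jump to mode 0
Mode 0: flow for 1.0827 to horizon, guard not reached → x = (-1.3147, -0.1138)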